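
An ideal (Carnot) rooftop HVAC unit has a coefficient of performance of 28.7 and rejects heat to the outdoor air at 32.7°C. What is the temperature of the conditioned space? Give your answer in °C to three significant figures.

For a Carnot refrigerator COP_R = T_C/(T_H − T_C), so T_C = COP·T_H/(1 + COP).
With T_H = 305.85 K, T_C = 28.7 × 305.85/29.70 = 295.55 K.
Converting, 295.55 K = 22.40°C.

22.4 °C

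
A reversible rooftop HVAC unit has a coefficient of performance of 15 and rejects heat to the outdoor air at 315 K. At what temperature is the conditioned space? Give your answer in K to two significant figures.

300 K

For a Carnot refrigerator COP_R = T_C/(T_H − T_C), so T_C = COP·T_H/(1 + COP).
With T_H = 315.00 K, T_C = 15 × 315.00/16.00 = 295.31 K.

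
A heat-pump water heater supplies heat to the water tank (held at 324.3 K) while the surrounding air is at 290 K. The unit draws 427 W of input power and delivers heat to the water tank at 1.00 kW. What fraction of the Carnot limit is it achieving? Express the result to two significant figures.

Converting, Q̇_H = 1.000 kW = 1000 W, so COP_actual = Q̇_H/Ẇ = 1000/427.0 = 2.342.
The reservoir spacing is ΔT = 324.3 − 290 = 34.30 K.
COP_Carnot = T_H/ΔT = 324.30/34.30 = 9.455.
η_II = COP_actual/COP_Carnot = 2.342/9.455 = 0.2477.

0.25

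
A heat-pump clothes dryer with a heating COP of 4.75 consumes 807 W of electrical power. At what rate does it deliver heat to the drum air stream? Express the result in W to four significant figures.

Q̇_H = COP_HP × Ẇ = 4.75 × 807.0 = 3833 W.

3833 W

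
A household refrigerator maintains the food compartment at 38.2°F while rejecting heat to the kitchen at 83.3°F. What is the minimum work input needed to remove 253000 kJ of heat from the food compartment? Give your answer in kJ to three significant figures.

In absolute terms T_C = 276.59 K and T_H = 301.65 K, so ΔT = 25.06 K.
The reversible limit is COP_R = T_C/ΔT = 11.04, so W_min = Q_C/COP = Q_C·ΔT/T_C.
W_min = 253000 × 25.06/276.59 = 22920 kJ.

22900 kJ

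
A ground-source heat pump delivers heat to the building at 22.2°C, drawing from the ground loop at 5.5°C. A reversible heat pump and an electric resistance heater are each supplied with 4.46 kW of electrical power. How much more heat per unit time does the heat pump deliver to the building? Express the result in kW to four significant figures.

In absolute terms T_C = 278.65 K and T_H = 295.35 K, so ΔT = 16.70 K.
COP_Carnot = T_H/ΔT = 295.35/16.70 = 17.69.
The heat pump delivers Q̇_H = COP × Ẇ = 78.88 kW; the resistance heater delivers Ẇ = 4.460 kW.
Extra = (COP − 1)·Ẇ = 74.42 kW.

74.42 kW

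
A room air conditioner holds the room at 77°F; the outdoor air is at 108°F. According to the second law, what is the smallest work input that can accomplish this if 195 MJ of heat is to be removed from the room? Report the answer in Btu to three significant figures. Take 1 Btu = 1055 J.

10700 Btu

In absolute terms T_C = 298.15 K and T_H = 315.37 K, so ΔT = 17.22 K.
The reversible limit is COP_R = T_C/ΔT = 17.31, so W_min = Q_C/COP = Q_C·ΔT/T_C.
W_min = 195.0 × 17.22/298.15 = 11.26 MJ = 10680 Btu.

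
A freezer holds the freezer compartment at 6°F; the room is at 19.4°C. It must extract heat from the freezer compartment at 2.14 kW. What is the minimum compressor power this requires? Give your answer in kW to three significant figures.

In absolute terms T_C = 258.71 K and T_H = 292.55 K, so ΔT = 33.84 K.
COP_Carnot = T_C/ΔT = 258.71/33.84 = 7.644.
Ẇ_min = Q̇/COP_Carnot = 2.140/7.644 = 0.2800 kW.

0.280 kW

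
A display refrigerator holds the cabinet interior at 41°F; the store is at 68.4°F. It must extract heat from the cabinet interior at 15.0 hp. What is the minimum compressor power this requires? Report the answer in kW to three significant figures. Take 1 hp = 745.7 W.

In absolute terms T_C = 278.15 K and T_H = 293.37 K, so ΔT = 15.22 K.
COP_Carnot = T_C/ΔT = 278.15/15.22 = 18.27.
Ẇ_min = Q̇/COP_Carnot = 15.00/18.27 = 0.8209 hp = 0.6121 kW.

0.612 kW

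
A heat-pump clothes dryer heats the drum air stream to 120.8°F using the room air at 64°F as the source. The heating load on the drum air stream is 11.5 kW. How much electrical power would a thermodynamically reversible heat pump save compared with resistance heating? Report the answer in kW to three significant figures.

In absolute terms T_C = 290.93 K and T_H = 322.48 K, so ΔT = 31.56 K.
COP_Carnot = T_H/ΔT = 322.48/31.56 = 10.22.
Resistance heating needs Ẇ_res = Q̇_H = 11.50 kW; the reversible heat pump needs only Ẇ_hp = Q̇_H/COP = 1.125 kW.
Saving = 11.50 − 1.125 = 10.37 kW.

10.4 kW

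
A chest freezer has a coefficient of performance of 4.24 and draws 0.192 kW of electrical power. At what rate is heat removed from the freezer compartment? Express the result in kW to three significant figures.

Q̇_C = COP × Ẇ = 4.24 × 0.1920 = 0.8141 kW.

0.814 kW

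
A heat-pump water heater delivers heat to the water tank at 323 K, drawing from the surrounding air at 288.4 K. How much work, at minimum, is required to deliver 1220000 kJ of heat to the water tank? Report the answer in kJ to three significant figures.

The reservoir spacing is ΔT = 323 − 288.4 = 34.60 K.
The reversible limit is COP_HP = T_H/ΔT = 9.335, so W_min = Q_H/COP = Q_H·ΔT/T_H.
W_min = 1220000 × 34.60/323.00 = 130700 kJ.

131000 kJ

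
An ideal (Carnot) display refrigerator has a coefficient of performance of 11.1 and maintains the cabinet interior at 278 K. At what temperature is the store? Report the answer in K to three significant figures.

COP_R = T_C/(T_H − T_C) gives T_H − T_C = T_C/COP.
With T_C = 278.00 K, T_H = 278.00 × (1 + 1/11.1) = 303.05 K.

303 K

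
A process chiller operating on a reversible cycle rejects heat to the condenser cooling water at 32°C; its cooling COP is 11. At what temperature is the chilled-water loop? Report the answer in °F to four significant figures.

43.83 °F

For a Carnot refrigerator COP_R = T_C/(T_H − T_C), so T_C = COP·T_H/(1 + COP).
With T_H = 305.15 K, T_C = 11 × 305.15/12.00 = 279.72 K.
Converting, 279.72 K = 43.83°F.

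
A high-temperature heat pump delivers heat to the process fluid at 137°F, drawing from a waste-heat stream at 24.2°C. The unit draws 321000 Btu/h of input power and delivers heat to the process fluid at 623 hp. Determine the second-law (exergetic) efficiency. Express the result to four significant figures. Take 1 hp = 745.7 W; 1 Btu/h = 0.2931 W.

Converting, Q̇_H = 623.0 hp = 1585000 Btu/h, so COP_actual = Q̇_H/Ẇ = 1585000/321000 = 4.938.
In absolute terms T_C = 297.35 K and T_H = 331.48 K, so ΔT = 34.13 K.
COP_Carnot = T_H/ΔT = 331.48/34.13 = 9.711.
η_II = COP_actual/COP_Carnot = 4.938/9.711 = 0.5085.

0.5085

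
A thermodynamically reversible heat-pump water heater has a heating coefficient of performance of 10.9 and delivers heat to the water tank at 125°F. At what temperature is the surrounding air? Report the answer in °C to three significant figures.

21.9 °C

COP_HP = T_H/(T_H − T_C) gives T_H − T_C = T_H/COP.
With T_H = 324.82 K, T_C = 324.82 × (1 − 1/10.9) = 295.02 K.
Converting, 295.02 K = 21.87°C.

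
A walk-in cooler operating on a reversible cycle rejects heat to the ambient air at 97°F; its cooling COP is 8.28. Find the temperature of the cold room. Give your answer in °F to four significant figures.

37.01 °F

For a Carnot refrigerator COP_R = T_C/(T_H − T_C), so T_C = COP·T_H/(1 + COP).
With T_H = 309.26 K, T_C = 8.28 × 309.26/9.280 = 275.94 K.
Converting, 275.94 K = 37.01°F.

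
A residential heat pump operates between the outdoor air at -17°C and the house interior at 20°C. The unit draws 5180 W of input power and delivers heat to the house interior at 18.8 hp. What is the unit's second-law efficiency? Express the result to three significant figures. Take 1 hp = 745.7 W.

0.342

Converting, Q̇_H = 18.80 hp = 14020 W, so COP_actual = Q̇_H/Ẇ = 14020/5180 = 2.706.
In absolute terms T_C = 256.15 K and T_H = 293.15 K, so ΔT = 37.00 K.
COP_Carnot = T_H/ΔT = 293.15/37.00 = 7.923.
η_II = COP_actual/COP_Carnot = 2.706/7.923 = 0.3416.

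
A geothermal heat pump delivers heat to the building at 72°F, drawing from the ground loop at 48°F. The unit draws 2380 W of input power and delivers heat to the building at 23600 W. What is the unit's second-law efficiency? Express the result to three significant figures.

0.448

COP_actual = Q̇_H/Ẇ = 23600/2380 = 9.916.
In absolute terms T_C = 282.04 K and T_H = 295.37 K, so ΔT = 13.33 K.
COP_Carnot = T_H/ΔT = 295.37/13.33 = 22.15.
η_II = COP_actual/COP_Carnot = 9.916/22.15 = 0.4476.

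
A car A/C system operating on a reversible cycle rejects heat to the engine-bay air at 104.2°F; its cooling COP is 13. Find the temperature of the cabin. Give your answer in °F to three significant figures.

For a Carnot refrigerator COP_R = T_C/(T_H − T_C), so T_C = COP·T_H/(1 + COP).
With T_H = 313.26 K, T_C = 13 × 313.26/14.00 = 290.89 K.
Converting, 290.89 K = 63.92°F.

63.9 °F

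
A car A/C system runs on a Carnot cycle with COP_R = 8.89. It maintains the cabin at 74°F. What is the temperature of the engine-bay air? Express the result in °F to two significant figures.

130 °F

COP_R = T_C/(T_H − T_C) gives T_H − T_C = T_C/COP.
With T_C = 296.48 K, T_H = 296.48 × (1 + 1/8.89) = 329.83 K.
Converting, 329.83 K = 134.03°F.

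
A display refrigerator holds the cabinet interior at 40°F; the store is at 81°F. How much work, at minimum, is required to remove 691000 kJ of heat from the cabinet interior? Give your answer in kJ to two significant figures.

In absolute terms T_C = 277.59 K and T_H = 300.37 K, so ΔT = 22.78 K.
The reversible limit is COP_R = T_C/ΔT = 12.19, so W_min = Q_C/COP = Q_C·ΔT/T_C.
W_min = 691000 × 22.78/277.59 = 56700 kJ.

57000 kJ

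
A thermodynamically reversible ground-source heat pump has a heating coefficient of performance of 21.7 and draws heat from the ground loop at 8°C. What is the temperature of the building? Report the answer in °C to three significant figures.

COP_HP = T_H/(T_H − T_C) rearranges to T_H = COP·T_C/(COP − 1).
With T_C = 281.15 K, T_H = 21.7 × 281.15/20.70 = 294.73 K.
Converting, 294.73 K = 21.58°C.

21.6 °C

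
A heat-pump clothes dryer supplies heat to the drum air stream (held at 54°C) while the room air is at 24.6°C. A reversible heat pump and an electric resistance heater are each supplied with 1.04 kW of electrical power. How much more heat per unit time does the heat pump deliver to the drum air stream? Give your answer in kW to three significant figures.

10.5 kW

In absolute terms T_C = 297.75 K and T_H = 327.15 K, so ΔT = 29.40 K.
COP_Carnot = T_H/ΔT = 327.15/29.40 = 11.13.
The heat pump delivers Q̇_H = COP × Ẇ = 11.57 kW; the resistance heater delivers Ẇ = 1.040 kW.
Extra = (COP − 1)·Ẇ = 10.53 kW.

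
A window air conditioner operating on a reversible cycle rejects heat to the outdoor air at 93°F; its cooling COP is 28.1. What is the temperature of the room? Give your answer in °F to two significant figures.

For a Carnot refrigerator COP_R = T_C/(T_H − T_C), so T_C = COP·T_H/(1 + COP).
With T_H = 307.04 K, T_C = 28.1 × 307.04/29.10 = 296.49 K.
Converting, 296.49 K = 74.01°F.

74 °F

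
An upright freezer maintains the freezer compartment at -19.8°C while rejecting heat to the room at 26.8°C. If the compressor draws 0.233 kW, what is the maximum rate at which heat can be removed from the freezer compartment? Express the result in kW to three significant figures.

In absolute terms T_C = 253.35 K and T_H = 299.95 K, so ΔT = 46.60 K.
COP_Carnot = T_C/ΔT = 253.35/46.60 = 5.437.
Q̇_max = COP_Carnot × Ẇ = 5.437 × 0.2330 kW = 1.267 kW.

1.27 kW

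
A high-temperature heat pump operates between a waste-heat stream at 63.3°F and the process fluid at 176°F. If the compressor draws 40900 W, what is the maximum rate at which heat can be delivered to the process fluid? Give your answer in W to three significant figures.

In absolute terms T_C = 290.54 K and T_H = 353.15 K, so ΔT = 62.61 K.
COP_Carnot = T_H/ΔT = 353.15/62.61 = 5.640.
Q̇_max = COP_Carnot × Ẇ = 5.640 × 40900 W = 230700 W.

231000 W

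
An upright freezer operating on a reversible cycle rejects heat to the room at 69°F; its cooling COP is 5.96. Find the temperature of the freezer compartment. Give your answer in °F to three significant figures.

-6.96 °F

For a Carnot refrigerator COP_R = T_C/(T_H − T_C), so T_C = COP·T_H/(1 + COP).
With T_H = 293.71 K, T_C = 5.96 × 293.71/6.960 = 251.51 K.
Converting, 251.51 K = -6.96°F.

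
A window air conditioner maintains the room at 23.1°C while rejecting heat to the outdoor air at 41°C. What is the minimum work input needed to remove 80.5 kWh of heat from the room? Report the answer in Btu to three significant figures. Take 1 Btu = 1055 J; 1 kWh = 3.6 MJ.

16600 Btu

In absolute terms T_C = 296.25 K and T_H = 314.15 K, so ΔT = 17.90 K.
The reversible limit is COP_R = T_C/ΔT = 16.55, so W_min = Q_C/COP = Q_C·ΔT/T_C.
W_min = 80.50 × 17.90/296.25 = 4.864 kWh = 16600 Btu.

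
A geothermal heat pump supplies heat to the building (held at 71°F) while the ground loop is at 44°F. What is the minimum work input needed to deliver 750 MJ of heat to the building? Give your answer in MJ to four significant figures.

In absolute terms T_C = 279.82 K and T_H = 294.82 K, so ΔT = 15.00 K.
The reversible limit is COP_HP = T_H/ΔT = 19.65, so W_min = Q_H/COP = Q_H·ΔT/T_H.
W_min = 750.0 × 15.00/294.82 = 38.16 MJ.

38.16 MJ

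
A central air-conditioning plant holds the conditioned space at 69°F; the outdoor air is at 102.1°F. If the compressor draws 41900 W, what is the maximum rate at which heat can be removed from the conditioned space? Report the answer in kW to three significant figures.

669 kW

In absolute terms T_C = 293.71 K and T_H = 312.09 K, so ΔT = 18.39 K.
COP_Carnot = T_C/ΔT = 293.71/18.39 = 15.97.
Q̇_max = COP_Carnot × Ẇ = 15.97 × 41900 W = 669200 W = 669.2 kW.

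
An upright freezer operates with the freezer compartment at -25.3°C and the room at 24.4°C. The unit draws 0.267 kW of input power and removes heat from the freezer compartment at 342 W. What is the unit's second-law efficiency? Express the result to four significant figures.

0.2569

Converting, Q̇_C = 342.0 W = 0.3420 kW, so COP_actual = Q̇_C/Ẇ = 0.3420/0.2670 = 1.281.
In absolute terms T_C = 247.85 K and T_H = 297.55 K, so ΔT = 49.70 K.
COP_Carnot = T_C/ΔT = 247.85/49.70 = 4.987.
η_II = COP_actual/COP_Carnot = 1.281/4.987 = 0.2569.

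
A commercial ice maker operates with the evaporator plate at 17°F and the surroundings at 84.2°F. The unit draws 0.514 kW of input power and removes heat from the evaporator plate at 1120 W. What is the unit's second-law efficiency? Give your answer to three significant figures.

0.307

Converting, Q̇_C = 1120 W = 1.120 kW, so COP_actual = Q̇_C/Ẇ = 1.120/0.5140 = 2.179.
In absolute terms T_C = 264.82 K and T_H = 302.15 K, so ΔT = 37.33 K.
COP_Carnot = T_C/ΔT = 264.82/37.33 = 7.093.
η_II = COP_actual/COP_Carnot = 2.179/7.093 = 0.3072.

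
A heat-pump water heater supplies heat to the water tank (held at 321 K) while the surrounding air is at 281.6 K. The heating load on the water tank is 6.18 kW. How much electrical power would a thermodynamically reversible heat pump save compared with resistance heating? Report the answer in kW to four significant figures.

5.421 kW

The reservoir spacing is ΔT = 321 − 281.6 = 39.40 K.
COP_Carnot = T_H/ΔT = 321.00/39.40 = 8.147.
Resistance heating needs Ẇ_res = Q̇_H = 6.180 kW; the reversible heat pump needs only Ẇ_hp = Q̇_H/COP = 0.7585 kW.
Saving = 6.180 − 0.7585 = 5.421 kW.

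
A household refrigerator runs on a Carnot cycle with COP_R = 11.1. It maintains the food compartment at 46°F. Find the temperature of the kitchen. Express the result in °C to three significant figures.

33.1 °C

COP_R = T_C/(T_H − T_C) gives T_H − T_C = T_C/COP.
With T_C = 280.93 K, T_H = 280.93 × (1 + 1/11.1) = 306.24 K.
Converting, 306.24 K = 33.09°C.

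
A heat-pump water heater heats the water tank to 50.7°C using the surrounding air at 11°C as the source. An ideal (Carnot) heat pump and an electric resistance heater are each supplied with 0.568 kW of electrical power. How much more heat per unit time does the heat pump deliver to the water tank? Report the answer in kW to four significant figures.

In absolute terms T_C = 284.15 K and T_H = 323.85 K, so ΔT = 39.70 K.
COP_Carnot = T_H/ΔT = 323.85/39.70 = 8.157.
The heat pump delivers Q̇_H = COP × Ẇ = 4.633 kW; the resistance heater delivers Ẇ = 0.5680 kW.
Extra = (COP − 1)·Ẇ = 4.065 kW.

4.065 kW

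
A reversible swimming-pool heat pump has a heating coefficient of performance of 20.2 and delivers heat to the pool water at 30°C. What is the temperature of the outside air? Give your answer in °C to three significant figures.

COP_HP = T_H/(T_H − T_C) gives T_H − T_C = T_H/COP.
With T_H = 303.15 K, T_C = 303.15 × (1 − 1/20.2) = 288.14 K.
Converting, 288.14 K = 14.99°C.

15.0 °C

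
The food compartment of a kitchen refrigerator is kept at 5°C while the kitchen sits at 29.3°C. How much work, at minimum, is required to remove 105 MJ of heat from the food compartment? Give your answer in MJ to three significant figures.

9.17 MJ

In absolute terms T_C = 278.15 K and T_H = 302.45 K, so ΔT = 24.30 K.
The reversible limit is COP_R = T_C/ΔT = 11.45, so W_min = Q_C/COP = Q_C·ΔT/T_C.
W_min = 105.0 × 24.30/278.15 = 9.173 MJ.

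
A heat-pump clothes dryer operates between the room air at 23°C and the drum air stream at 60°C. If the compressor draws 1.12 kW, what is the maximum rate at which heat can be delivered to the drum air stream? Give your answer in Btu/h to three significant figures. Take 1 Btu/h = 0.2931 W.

In absolute terms T_C = 296.15 K and T_H = 333.15 K, so ΔT = 37.00 K.
COP_Carnot = T_H/ΔT = 333.15/37.00 = 9.004.
Q̇_max = COP_Carnot × Ẇ = 9.004 × 1.120 kW = 10.08 kW = 34410 Btu/h.

34400 Btu/h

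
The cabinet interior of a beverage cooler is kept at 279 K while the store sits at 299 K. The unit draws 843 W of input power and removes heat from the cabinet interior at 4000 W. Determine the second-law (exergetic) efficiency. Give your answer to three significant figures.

COP_actual = Q̇_C/Ẇ = 4000/843.0 = 4.745.
The reservoir spacing is ΔT = 299 − 279 = 20.00 K.
COP_Carnot = T_C/ΔT = 279.00/20.00 = 13.95.
η_II = COP_actual/COP_Carnot = 4.745/13.95 = 0.3401.

0.340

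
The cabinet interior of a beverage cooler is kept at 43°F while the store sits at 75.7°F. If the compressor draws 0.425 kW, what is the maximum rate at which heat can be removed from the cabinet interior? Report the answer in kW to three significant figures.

6.53 kW

In absolute terms T_C = 279.26 K and T_H = 297.43 K, so ΔT = 18.17 K.
COP_Carnot = T_C/ΔT = 279.26/18.17 = 15.37.
Q̇_max = COP_Carnot × Ẇ = 15.37 × 0.4250 kW = 6.533 kW.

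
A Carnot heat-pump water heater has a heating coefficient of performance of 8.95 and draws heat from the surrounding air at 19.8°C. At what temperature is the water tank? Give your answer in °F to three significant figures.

134 °F

COP_HP = T_H/(T_H − T_C) rearranges to T_H = COP·T_C/(COP − 1).
With T_C = 292.95 K, T_H = 8.95 × 292.95/7.950 = 329.80 K.
Converting, 329.80 K = 133.97°F.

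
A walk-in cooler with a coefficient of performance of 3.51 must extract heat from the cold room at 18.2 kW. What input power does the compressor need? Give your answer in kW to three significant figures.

5.19 kW

Ẇ = Q̇_C/COP = 18.20/3.51 = 5.185 kW.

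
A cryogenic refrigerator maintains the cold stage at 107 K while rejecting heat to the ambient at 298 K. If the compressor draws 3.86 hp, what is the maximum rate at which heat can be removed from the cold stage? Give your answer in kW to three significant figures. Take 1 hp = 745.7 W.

The reservoir spacing is ΔT = 298 − 107 = 191.0 K.
COP_Carnot = T_C/ΔT = 107.00/191.0 = 0.5602.
Q̇_max = COP_Carnot × Ẇ = 0.5602 × 3.860 hp = 2.162 hp = 1.613 kW.

1.61 kW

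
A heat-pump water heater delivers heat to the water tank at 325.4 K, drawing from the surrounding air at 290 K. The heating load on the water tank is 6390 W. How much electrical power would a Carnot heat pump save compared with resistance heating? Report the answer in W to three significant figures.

The reservoir spacing is ΔT = 325.4 − 290 = 35.40 K.
COP_Carnot = T_H/ΔT = 325.40/35.40 = 9.192.
Resistance heating needs Ẇ_res = Q̇_H = 6390 W; the reversible heat pump needs only Ẇ_hp = Q̇_H/COP = 695.2 W.
Saving = 6390 − 695.2 = 5695 W.

5690 W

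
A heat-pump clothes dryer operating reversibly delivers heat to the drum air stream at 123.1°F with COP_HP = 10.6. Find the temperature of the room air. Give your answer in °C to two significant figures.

COP_HP = T_H/(T_H − T_C) gives T_H − T_C = T_H/COP.
With T_H = 323.76 K, T_C = 323.76 × (1 − 1/10.6) = 293.22 K.
Converting, 293.22 K = 20.07°C.

20 °C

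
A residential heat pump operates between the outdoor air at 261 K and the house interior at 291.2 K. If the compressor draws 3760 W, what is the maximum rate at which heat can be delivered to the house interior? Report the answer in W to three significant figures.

The reservoir spacing is ΔT = 291.2 − 261 = 30.20 K.
COP_Carnot = T_H/ΔT = 291.20/30.20 = 9.642.
Q̇_max = COP_Carnot × Ẇ = 9.642 × 3760 W = 36260 W.

36300 W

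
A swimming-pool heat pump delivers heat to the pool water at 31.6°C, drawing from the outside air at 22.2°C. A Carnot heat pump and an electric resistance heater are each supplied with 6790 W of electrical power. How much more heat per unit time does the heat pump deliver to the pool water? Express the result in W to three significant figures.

In absolute terms T_C = 295.35 K and T_H = 304.75 K, so ΔT = 9.400 K.
COP_Carnot = T_H/ΔT = 304.75/9.400 = 32.42.
The heat pump delivers Q̇_H = COP × Ẇ = 220100 W; the resistance heater delivers Ẇ = 6790 W.
Extra = (COP − 1)·Ẇ = 213300 W.

213000 W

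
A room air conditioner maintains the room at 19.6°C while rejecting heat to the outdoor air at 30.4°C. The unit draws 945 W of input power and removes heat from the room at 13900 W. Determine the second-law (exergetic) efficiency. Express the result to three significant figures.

COP_actual = Q̇_C/Ẇ = 13900/945.0 = 14.71.
In absolute terms T_C = 292.75 K and T_H = 303.55 K, so ΔT = 10.80 K.
COP_Carnot = T_C/ΔT = 292.75/10.80 = 27.11.
η_II = COP_actual/COP_Carnot = 14.71/27.11 = 0.5426.

0.543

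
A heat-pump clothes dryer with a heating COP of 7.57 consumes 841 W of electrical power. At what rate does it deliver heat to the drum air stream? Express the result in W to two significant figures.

6400 W

Q̇_H = COP_HP × Ẇ = 7.57 × 841.0 = 6366 W.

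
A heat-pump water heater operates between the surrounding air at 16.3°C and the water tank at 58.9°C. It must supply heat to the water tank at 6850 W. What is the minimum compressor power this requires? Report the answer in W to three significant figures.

In absolute terms T_C = 289.45 K and T_H = 332.05 K, so ΔT = 42.60 K.
COP_Carnot = T_H/ΔT = 332.05/42.60 = 7.795.
Ẇ_min = Q̇/COP_Carnot = 6850/7.795 = 878.8 W.

879 W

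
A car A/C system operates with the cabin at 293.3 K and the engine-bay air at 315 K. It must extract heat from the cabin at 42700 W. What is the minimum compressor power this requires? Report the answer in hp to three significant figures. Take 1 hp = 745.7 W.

The reservoir spacing is ΔT = 315 − 293.3 = 21.70 K.
COP_Carnot = T_C/ΔT = 293.30/21.70 = 13.52.
Ẇ_min = Q̇/COP_Carnot = 42700/13.52 = 3159 W = 4.237 hp.

4.24 hp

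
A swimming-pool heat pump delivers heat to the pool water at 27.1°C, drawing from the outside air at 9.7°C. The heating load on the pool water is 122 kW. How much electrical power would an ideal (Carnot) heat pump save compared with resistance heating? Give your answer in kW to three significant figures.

In absolute terms T_C = 282.85 K and T_H = 300.25 K, so ΔT = 17.40 K.
COP_Carnot = T_H/ΔT = 300.25/17.40 = 17.26.
Resistance heating needs Ẇ_res = Q̇_H = 122.0 kW; the reversible heat pump needs only Ẇ_hp = Q̇_H/COP = 7.070 kW.
Saving = 122.0 − 7.070 = 114.9 kW.

115 kW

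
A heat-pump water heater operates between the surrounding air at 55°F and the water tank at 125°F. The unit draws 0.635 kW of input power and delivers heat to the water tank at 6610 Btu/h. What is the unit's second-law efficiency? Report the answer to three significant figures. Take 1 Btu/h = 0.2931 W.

Converting, Q̇_H = 6610 Btu/h = 1.937 kW, so COP_actual = Q̇_H/Ẇ = 1.937/0.6350 = 3.051.
In absolute terms T_C = 285.93 K and T_H = 324.82 K, so ΔT = 38.89 K.
COP_Carnot = T_H/ΔT = 324.82/38.89 = 8.352.
η_II = COP_actual/COP_Carnot = 3.051/8.352 = 0.3653.

0.365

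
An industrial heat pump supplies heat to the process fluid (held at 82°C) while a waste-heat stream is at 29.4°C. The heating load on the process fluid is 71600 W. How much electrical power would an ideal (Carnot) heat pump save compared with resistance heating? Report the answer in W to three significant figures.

In absolute terms T_C = 302.55 K and T_H = 355.15 K, so ΔT = 52.60 K.
COP_Carnot = T_H/ΔT = 355.15/52.60 = 6.752.
Resistance heating needs Ẇ_res = Q̇_H = 71600 W; the reversible heat pump needs only Ẇ_hp = Q̇_H/COP = 10600 W.
Saving = 71600 − 10600 = 61000 W.

61000 W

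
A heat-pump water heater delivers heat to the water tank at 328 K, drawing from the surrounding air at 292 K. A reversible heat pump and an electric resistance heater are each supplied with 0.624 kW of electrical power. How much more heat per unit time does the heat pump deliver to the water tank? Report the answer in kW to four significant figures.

The reservoir spacing is ΔT = 328 − 292 = 36.00 K.
COP_Carnot = T_H/ΔT = 328.00/36.00 = 9.111.
The heat pump delivers Q̇_H = COP × Ẇ = 5.685 kW; the resistance heater delivers Ẇ = 0.6240 kW.
Extra = (COP − 1)·Ẇ = 5.061 kW.

5.061 kW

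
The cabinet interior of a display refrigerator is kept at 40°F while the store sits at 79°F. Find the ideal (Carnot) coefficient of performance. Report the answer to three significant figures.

12.8

In absolute terms T_C = 277.59 K and T_H = 299.26 K, so ΔT = 21.67 K.
For a reversible cycle, COP_Carnot = T_C/ΔT = 277.59/21.67 = 12.81.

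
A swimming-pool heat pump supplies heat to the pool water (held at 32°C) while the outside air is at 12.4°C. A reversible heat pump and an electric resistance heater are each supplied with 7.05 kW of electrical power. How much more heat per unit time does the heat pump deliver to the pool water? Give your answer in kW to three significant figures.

In absolute terms T_C = 285.55 K and T_H = 305.15 K, so ΔT = 19.60 K.
COP_Carnot = T_H/ΔT = 305.15/19.60 = 15.57.
The heat pump delivers Q̇_H = COP × Ẇ = 109.8 kW; the resistance heater delivers Ẇ = 7.050 kW.
Extra = (COP − 1)·Ẇ = 102.7 kW.

103 kW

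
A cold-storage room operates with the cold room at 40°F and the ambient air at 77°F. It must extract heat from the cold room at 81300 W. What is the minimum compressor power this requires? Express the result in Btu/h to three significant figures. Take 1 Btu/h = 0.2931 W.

In absolute terms T_C = 277.59 K and T_H = 298.15 K, so ΔT = 20.56 K.
COP_Carnot = T_C/ΔT = 277.59/20.56 = 13.50.
Ẇ_min = Q̇/COP_Carnot = 81300/13.50 = 6020 W = 20540 Btu/h.

20500 Btu/h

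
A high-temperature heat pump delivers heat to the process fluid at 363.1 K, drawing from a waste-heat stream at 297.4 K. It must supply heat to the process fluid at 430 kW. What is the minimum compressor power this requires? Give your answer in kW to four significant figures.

The reservoir spacing is ΔT = 363.1 − 297.4 = 65.70 K.
COP_Carnot = T_H/ΔT = 363.10/65.70 = 5.527.
Ẇ_min = Q̇/COP_Carnot = 430.0/5.527 = 77.81 kW.

77.81 kW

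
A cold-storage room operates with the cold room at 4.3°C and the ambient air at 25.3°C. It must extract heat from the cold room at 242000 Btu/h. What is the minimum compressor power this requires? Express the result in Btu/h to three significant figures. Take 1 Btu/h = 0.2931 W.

18300 Btu/h

In absolute terms T_C = 277.45 K and T_H = 298.45 K, so ΔT = 21.00 K.
COP_Carnot = T_C/ΔT = 277.45/21.00 = 13.21.
Ẇ_min = Q̇/COP_Carnot = 242000/13.21 = 18320 Btu/h.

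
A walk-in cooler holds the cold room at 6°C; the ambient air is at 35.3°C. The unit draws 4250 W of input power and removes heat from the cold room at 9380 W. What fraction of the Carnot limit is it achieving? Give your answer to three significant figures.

COP_actual = Q̇_C/Ẇ = 9380/4250 = 2.207.
In absolute terms T_C = 279.15 K and T_H = 308.45 K, so ΔT = 29.30 K.
COP_Carnot = T_C/ΔT = 279.15/29.30 = 9.527.
η_II = COP_actual/COP_Carnot = 2.207/9.527 = 0.2317.

0.232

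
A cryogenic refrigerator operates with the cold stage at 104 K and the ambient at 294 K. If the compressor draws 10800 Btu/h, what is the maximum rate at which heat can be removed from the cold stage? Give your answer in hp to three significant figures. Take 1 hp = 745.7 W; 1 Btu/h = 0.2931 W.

2.32 hp

The reservoir spacing is ΔT = 294 − 104 = 190.0 K.
COP_Carnot = T_C/ΔT = 104.00/190.0 = 0.5474.
Q̇_max = COP_Carnot × Ẇ = 0.5474 × 10800 Btu/h = 5912 Btu/h = 2.324 hp.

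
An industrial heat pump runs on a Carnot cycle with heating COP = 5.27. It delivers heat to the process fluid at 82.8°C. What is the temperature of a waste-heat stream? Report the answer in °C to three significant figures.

COP_HP = T_H/(T_H − T_C) gives T_H − T_C = T_H/COP.
With T_H = 355.95 K, T_C = 355.95 × (1 − 1/5.27) = 288.41 K.
Converting, 288.41 K = 15.26°C.

15.3 °C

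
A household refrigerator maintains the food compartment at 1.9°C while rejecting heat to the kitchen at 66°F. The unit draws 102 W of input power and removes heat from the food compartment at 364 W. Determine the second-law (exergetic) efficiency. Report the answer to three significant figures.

0.220

COP_actual = Q̇_C/Ẇ = 364.0/102.0 = 3.569.
In absolute terms T_C = 275.05 K and T_H = 292.04 K, so ΔT = 16.99 K.
COP_Carnot = T_C/ΔT = 275.05/16.99 = 16.19.
η_II = COP_actual/COP_Carnot = 3.569/16.19 = 0.2204.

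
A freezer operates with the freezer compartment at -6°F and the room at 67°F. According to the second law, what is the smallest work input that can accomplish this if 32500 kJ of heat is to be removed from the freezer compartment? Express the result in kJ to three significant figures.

5230 kJ

In absolute terms T_C = 252.04 K and T_H = 292.59 K, so ΔT = 40.56 K.
The reversible limit is COP_R = T_C/ΔT = 6.215, so W_min = Q_C/COP = Q_C·ΔT/T_C.
W_min = 32500 × 40.56/252.04 = 5230 kJ.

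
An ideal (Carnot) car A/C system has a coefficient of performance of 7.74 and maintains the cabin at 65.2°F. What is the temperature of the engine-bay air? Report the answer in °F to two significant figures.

COP_R = T_C/(T_H − T_C) gives T_H − T_C = T_C/COP.
With T_C = 291.59 K, T_H = 291.59 × (1 + 1/7.74) = 329.27 K.
Converting, 329.27 K = 133.01°F.

130 °F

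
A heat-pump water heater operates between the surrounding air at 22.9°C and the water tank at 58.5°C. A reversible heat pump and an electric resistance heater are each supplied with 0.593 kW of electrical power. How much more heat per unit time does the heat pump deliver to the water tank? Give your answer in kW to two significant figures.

4.9 kW

In absolute terms T_C = 296.05 K and T_H = 331.65 K, so ΔT = 35.60 K.
COP_Carnot = T_H/ΔT = 331.65/35.60 = 9.316.
The heat pump delivers Q̇_H = COP × Ẇ = 5.524 kW; the resistance heater delivers Ẇ = 0.5930 kW.
Extra = (COP − 1)·Ẇ = 4.931 kW.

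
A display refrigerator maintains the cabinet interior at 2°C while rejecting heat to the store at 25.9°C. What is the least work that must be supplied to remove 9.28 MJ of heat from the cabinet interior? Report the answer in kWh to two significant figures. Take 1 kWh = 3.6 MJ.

In absolute terms T_C = 275.15 K and T_H = 299.05 K, so ΔT = 23.90 K.
The reversible limit is COP_R = T_C/ΔT = 11.51, so W_min = Q_C/COP = Q_C·ΔT/T_C.
W_min = 9.280 × 23.90/275.15 = 0.8061 MJ = 0.2239 kWh.

0.22 kWh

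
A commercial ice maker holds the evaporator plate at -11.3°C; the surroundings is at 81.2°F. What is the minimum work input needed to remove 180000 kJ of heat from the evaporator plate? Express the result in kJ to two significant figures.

In absolute terms T_C = 261.85 K and T_H = 300.48 K, so ΔT = 38.63 K.
The reversible limit is COP_R = T_C/ΔT = 6.778, so W_min = Q_C/COP = Q_C·ΔT/T_C.
W_min = 180000 × 38.63/261.85 = 26560 kJ.

27000 kJ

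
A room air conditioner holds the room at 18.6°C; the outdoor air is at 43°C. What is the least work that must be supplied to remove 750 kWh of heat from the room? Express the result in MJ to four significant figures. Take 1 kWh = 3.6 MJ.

In absolute terms T_C = 291.75 K and T_H = 316.15 K, so ΔT = 24.40 K.
The reversible limit is COP_R = T_C/ΔT = 11.96, so W_min = Q_C/COP = Q_C·ΔT/T_C.
W_min = 750.0 × 24.40/291.75 = 62.72 kWh = 225.8 MJ.

225.8 MJ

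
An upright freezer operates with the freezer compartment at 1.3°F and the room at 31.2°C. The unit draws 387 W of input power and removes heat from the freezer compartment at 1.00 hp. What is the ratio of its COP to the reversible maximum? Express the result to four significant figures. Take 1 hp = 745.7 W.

0.3631

Converting, Q̇_C = 1.000 hp = 745.7 W, so COP_actual = Q̇_C/Ẇ = 745.7/387.0 = 1.927.
In absolute terms T_C = 256.09 K and T_H = 304.35 K, so ΔT = 48.26 K.
COP_Carnot = T_C/ΔT = 256.09/48.26 = 5.307.
η_II = COP_actual/COP_Carnot = 1.927/5.307 = 0.3631.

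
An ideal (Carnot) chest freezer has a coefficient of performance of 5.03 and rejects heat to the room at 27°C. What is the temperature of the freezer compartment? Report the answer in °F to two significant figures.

-9.0 °F

For a Carnot refrigerator COP_R = T_C/(T_H − T_C), so T_C = COP·T_H/(1 + COP).
With T_H = 300.15 K, T_C = 5.03 × 300.15/6.030 = 250.37 K.
Converting, 250.37 K = -9.00°F.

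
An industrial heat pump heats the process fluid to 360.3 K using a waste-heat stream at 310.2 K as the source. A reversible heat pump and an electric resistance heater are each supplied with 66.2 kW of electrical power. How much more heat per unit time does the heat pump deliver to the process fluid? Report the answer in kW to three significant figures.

The reservoir spacing is ΔT = 360.3 − 310.2 = 50.10 K.
COP_Carnot = T_H/ΔT = 360.30/50.10 = 7.192.
The heat pump delivers Q̇_H = COP × Ẇ = 476.1 kW; the resistance heater delivers Ẇ = 66.20 kW.
Extra = (COP − 1)·Ẇ = 409.9 kW.

410 kW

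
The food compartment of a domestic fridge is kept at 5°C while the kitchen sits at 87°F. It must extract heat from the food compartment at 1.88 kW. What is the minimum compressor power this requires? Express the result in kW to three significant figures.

In absolute terms T_C = 278.15 K and T_H = 303.71 K, so ΔT = 25.56 K.
COP_Carnot = T_C/ΔT = 278.15/25.56 = 10.88.
Ẇ_min = Q̇/COP_Carnot = 1.880/10.88 = 0.1727 kW.

0.173 kW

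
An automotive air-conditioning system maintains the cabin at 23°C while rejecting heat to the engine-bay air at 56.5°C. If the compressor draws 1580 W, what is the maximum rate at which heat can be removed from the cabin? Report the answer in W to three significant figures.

In absolute terms T_C = 296.15 K and T_H = 329.65 K, so ΔT = 33.50 K.
COP_Carnot = T_C/ΔT = 296.15/33.50 = 8.840.
Q̇_max = COP_Carnot × Ẇ = 8.840 × 1580 W = 13970 W.

14000 W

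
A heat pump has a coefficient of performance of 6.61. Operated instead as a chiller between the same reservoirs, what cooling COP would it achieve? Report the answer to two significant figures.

Since Q_H = Q_C + W for any cycle, COP_R = Q_C/W = Q_H/W − 1.
COP_R = 6.61 − 1 = 5.61.

5.6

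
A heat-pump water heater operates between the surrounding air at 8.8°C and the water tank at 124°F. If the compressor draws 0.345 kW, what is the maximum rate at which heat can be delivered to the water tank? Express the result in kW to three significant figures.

2.64 kW

In absolute terms T_C = 281.95 K and T_H = 324.26 K, so ΔT = 42.31 K.
COP_Carnot = T_H/ΔT = 324.26/42.31 = 7.664.
Q̇_max = COP_Carnot × Ẇ = 7.664 × 0.3450 kW = 2.644 kW.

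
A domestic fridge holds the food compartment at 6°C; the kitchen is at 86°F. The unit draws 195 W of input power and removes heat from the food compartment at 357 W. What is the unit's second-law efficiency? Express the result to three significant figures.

0.157

COP_actual = Q̇_C/Ẇ = 357.0/195.0 = 1.831.
In absolute terms T_C = 279.15 K and T_H = 303.15 K, so ΔT = 24.00 K.
COP_Carnot = T_C/ΔT = 279.15/24.00 = 11.63.
η_II = COP_actual/COP_Carnot = 1.831/11.63 = 0.1574.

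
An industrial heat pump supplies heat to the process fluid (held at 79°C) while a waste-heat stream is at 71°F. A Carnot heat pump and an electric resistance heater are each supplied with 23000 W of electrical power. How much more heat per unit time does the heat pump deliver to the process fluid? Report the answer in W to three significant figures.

In absolute terms T_C = 294.82 K and T_H = 352.15 K, so ΔT = 57.33 K.
COP_Carnot = T_H/ΔT = 352.15/57.33 = 6.142.
The heat pump delivers Q̇_H = COP × Ẇ = 141300 W; the resistance heater delivers Ẇ = 23000 W.
Extra = (COP − 1)·Ẇ = 118300 W.

118000 W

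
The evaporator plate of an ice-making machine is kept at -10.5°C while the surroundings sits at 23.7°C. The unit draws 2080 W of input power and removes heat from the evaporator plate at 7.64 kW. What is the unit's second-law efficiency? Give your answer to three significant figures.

Converting, Q̇_C = 7.640 kW = 7640 W, so COP_actual = Q̇_C/Ẇ = 7640/2080 = 3.673.
In absolute terms T_C = 262.65 K and T_H = 296.85 K, so ΔT = 34.20 K.
COP_Carnot = T_C/ΔT = 262.65/34.20 = 7.680.
η_II = COP_actual/COP_Carnot = 3.673/7.680 = 0.4783.

0.478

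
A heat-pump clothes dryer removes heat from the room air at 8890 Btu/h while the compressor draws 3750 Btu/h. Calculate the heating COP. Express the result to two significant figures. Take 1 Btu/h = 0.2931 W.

3.4

The first law gives Q̇_H = Q̇_C + Ẇ, so the three rates are Q̇_C = 8890, Q̇_H = 12640, Ẇ = 3750 Btu/h.
COP_HP = Q̇_H/Ẇ = 12640/3750 = 3.371.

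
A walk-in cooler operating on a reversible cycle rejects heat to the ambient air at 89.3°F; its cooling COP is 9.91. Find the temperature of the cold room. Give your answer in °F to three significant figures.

39.0 °F

For a Carnot refrigerator COP_R = T_C/(T_H − T_C), so T_C = COP·T_H/(1 + COP).
With T_H = 304.98 K, T_C = 9.91 × 304.98/10.91 = 277.03 K.
Converting, 277.03 K = 38.98°F.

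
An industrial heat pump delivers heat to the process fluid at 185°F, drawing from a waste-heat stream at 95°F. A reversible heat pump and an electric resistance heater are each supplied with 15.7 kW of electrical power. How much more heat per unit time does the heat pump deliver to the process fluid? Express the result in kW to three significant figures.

In absolute terms T_C = 308.15 K and T_H = 358.15 K, so ΔT = 50.00 K.
COP_Carnot = T_H/ΔT = 358.15/50.00 = 7.163.
The heat pump delivers Q̇_H = COP × Ẇ = 112.5 kW; the resistance heater delivers Ẇ = 15.70 kW.
Extra = (COP − 1)·Ẇ = 96.76 kW.

96.8 kW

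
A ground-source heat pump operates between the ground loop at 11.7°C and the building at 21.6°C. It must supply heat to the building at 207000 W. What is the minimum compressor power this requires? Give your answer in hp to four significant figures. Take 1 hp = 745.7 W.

In absolute terms T_C = 284.85 K and T_H = 294.75 K, so ΔT = 9.900 K.
COP_Carnot = T_H/ΔT = 294.75/9.900 = 29.77.
Ẇ_min = Q̇/COP_Carnot = 207000/29.77 = 6953 W = 9.324 hp.

9.324 hp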